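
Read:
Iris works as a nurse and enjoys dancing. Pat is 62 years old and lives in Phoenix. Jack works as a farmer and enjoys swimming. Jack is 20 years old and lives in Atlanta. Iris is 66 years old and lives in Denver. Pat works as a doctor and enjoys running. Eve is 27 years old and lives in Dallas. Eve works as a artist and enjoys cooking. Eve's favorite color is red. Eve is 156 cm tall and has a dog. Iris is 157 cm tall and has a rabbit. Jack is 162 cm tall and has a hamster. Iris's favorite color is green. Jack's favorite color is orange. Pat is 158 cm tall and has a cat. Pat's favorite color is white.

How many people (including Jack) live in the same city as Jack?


Jack lives in Atlanta. Count = 1

1


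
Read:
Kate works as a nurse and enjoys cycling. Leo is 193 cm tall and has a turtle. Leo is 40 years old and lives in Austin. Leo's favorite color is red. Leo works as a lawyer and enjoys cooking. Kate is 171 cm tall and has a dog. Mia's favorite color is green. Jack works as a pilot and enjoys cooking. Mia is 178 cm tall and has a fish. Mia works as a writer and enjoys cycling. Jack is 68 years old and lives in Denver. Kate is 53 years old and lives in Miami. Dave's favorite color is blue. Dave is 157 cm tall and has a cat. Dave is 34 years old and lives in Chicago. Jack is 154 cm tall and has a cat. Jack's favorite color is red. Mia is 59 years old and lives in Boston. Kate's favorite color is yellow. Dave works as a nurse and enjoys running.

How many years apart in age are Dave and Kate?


34 vs 53, diff = 19

19


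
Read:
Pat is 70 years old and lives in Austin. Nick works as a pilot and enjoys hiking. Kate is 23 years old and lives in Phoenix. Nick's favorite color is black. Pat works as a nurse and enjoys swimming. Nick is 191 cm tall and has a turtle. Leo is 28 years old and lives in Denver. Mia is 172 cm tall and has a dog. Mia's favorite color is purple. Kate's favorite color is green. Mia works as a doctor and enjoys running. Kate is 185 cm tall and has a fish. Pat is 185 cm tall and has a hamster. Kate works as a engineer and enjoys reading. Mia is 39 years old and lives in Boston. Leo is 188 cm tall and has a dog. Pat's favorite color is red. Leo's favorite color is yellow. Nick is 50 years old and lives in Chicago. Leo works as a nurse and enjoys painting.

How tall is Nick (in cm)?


Nick is 191 cm tall

191


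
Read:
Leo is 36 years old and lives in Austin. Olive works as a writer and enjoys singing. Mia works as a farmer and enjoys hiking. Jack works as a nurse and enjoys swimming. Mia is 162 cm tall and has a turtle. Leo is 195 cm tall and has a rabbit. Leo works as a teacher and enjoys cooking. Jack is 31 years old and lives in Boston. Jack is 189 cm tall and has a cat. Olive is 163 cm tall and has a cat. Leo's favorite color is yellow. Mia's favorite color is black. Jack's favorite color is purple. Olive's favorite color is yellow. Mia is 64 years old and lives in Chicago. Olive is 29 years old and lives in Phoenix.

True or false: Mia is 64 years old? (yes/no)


Mia is actually 64. yes

yes


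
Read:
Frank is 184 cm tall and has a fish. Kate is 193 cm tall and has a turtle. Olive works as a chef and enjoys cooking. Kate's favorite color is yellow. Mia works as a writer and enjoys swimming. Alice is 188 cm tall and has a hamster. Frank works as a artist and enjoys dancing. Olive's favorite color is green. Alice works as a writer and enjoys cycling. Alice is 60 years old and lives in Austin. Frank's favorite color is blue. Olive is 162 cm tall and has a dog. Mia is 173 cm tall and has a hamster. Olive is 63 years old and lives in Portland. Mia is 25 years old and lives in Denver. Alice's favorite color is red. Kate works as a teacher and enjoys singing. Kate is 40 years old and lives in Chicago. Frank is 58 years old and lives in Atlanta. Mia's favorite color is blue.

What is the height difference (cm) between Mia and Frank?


|173 - 184| = 11

11


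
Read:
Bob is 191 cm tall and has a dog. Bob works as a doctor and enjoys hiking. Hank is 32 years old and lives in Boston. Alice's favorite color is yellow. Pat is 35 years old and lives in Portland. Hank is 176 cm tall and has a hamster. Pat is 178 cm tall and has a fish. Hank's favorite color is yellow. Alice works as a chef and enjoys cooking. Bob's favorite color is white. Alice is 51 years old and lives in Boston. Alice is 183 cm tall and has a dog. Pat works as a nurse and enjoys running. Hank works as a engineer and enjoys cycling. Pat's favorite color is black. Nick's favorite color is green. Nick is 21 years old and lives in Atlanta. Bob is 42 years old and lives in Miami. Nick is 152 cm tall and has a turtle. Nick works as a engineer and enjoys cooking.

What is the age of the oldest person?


Oldest: Alice at 51

51


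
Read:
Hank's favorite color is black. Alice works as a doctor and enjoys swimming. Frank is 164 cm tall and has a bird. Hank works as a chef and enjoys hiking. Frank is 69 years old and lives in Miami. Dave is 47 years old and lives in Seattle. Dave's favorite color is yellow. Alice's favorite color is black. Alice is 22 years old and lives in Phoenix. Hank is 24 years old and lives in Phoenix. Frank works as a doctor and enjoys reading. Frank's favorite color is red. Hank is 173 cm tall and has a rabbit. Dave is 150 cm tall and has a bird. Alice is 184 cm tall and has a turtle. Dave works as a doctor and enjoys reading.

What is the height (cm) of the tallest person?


Tallest: Alice at 184 cm

184


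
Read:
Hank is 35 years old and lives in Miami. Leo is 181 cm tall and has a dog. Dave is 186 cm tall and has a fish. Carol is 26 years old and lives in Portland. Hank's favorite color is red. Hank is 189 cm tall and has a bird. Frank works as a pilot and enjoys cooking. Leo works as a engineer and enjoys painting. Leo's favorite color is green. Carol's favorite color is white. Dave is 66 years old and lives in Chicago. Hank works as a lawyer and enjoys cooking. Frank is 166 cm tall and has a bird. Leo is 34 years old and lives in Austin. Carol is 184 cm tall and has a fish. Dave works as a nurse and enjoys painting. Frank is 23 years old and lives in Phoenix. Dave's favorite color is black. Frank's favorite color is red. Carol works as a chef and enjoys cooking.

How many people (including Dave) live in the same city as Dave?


Dave lives in Chicago. Count = 1

1


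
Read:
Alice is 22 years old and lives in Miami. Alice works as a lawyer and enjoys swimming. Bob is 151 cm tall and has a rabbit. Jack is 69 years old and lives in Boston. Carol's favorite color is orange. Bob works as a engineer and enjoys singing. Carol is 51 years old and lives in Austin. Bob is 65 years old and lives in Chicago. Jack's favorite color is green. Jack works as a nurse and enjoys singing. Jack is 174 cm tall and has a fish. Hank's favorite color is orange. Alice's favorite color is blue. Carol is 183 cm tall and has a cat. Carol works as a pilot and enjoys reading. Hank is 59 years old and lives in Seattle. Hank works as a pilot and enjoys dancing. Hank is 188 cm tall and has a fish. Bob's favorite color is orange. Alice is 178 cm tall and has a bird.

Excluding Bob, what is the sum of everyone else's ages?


Sum (excluding Bob): 201

201


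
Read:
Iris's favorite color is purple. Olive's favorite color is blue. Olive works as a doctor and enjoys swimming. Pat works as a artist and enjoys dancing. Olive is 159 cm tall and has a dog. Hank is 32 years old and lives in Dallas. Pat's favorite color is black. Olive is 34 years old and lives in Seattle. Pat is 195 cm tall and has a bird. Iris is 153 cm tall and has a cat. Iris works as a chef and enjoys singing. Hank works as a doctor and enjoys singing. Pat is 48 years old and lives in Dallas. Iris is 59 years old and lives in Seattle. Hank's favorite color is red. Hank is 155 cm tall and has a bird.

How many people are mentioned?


People: Pat, Hank, Olive, Iris. Count = 4

4


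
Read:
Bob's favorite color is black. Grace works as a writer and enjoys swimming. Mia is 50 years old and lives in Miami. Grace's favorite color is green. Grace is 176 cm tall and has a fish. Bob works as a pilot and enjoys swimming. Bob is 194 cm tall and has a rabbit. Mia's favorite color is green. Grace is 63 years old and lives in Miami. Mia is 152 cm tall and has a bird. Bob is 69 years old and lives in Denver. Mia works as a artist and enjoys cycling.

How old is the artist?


The artist is Mia, age 50

50


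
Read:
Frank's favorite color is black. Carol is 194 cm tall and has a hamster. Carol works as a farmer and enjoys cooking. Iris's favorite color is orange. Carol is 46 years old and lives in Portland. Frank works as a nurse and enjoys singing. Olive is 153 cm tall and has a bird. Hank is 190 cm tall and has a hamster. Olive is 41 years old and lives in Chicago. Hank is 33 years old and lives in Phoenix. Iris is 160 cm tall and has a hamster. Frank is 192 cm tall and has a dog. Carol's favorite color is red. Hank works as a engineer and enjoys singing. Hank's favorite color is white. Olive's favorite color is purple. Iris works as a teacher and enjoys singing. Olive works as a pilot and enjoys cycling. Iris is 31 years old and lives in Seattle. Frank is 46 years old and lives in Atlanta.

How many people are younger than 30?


Filter: 0

0


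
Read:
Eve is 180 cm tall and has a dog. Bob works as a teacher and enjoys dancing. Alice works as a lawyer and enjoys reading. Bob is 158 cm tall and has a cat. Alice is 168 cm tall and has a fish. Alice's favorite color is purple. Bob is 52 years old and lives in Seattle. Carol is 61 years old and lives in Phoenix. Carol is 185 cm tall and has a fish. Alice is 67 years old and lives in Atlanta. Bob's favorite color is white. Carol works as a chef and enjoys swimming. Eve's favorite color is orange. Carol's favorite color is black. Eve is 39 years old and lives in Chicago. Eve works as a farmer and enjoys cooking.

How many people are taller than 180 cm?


Taller than 180: 1

1


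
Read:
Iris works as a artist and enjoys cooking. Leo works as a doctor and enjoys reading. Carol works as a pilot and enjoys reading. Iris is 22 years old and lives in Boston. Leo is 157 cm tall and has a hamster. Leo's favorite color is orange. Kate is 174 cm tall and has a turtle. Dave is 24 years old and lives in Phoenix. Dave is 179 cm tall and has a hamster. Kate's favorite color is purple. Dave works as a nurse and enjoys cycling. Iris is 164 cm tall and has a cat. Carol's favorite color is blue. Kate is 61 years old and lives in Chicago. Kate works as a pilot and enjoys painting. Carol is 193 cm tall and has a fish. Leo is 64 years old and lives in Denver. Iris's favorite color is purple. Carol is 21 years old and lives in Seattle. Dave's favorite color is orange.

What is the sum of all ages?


24+64+21+22+61 = 192

192


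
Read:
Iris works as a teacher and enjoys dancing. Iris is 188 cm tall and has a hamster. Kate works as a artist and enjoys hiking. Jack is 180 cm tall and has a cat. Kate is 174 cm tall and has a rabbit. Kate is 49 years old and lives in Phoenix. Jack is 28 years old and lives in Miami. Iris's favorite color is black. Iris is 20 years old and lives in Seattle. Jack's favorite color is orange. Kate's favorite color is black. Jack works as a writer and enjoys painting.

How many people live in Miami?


Count in Miami: 1

1


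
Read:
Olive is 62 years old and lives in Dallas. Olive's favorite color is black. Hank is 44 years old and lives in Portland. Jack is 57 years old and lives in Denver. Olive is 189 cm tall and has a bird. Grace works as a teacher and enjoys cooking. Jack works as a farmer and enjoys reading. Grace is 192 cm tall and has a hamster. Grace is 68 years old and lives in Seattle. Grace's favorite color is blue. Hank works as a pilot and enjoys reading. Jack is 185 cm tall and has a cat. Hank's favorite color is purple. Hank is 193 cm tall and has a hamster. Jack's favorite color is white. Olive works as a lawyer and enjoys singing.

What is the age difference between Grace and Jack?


|68 - 57| = 11

11


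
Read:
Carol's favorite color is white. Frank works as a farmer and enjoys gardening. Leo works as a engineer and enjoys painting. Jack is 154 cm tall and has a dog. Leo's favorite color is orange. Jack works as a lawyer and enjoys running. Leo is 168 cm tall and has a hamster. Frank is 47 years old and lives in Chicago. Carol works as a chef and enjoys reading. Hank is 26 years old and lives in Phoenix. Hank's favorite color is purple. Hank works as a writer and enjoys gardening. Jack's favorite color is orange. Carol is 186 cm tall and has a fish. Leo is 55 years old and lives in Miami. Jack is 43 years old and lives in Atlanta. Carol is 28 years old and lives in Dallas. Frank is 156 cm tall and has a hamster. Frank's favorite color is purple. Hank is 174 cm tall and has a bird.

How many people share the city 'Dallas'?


Count: 1

1


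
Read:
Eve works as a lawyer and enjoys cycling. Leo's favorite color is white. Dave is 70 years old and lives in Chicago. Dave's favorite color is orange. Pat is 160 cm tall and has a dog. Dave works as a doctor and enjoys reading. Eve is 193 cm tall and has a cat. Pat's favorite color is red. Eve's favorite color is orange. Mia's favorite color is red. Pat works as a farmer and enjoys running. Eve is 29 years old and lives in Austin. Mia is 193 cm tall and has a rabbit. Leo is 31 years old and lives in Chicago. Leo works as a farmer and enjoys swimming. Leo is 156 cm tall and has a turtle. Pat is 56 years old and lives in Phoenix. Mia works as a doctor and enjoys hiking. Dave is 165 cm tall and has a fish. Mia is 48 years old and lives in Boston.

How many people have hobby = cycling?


Count: 1

1


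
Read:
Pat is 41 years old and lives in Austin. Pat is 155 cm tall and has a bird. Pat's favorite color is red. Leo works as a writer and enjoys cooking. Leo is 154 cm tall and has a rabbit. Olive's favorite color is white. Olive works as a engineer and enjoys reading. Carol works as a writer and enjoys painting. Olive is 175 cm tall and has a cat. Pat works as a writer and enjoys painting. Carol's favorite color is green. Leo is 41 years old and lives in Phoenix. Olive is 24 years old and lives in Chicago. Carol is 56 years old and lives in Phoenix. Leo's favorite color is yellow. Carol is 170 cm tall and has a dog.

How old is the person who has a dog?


Person with dog is Carol, age 56

56


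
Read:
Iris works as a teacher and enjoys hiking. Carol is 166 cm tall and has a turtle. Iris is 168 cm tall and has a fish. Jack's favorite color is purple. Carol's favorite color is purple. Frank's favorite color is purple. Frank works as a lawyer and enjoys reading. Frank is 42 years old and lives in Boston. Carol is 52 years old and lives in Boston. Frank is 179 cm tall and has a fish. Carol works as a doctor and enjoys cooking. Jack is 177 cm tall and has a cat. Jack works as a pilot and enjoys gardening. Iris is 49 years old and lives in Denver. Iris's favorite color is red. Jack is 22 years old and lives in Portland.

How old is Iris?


Iris is 49 years old

49


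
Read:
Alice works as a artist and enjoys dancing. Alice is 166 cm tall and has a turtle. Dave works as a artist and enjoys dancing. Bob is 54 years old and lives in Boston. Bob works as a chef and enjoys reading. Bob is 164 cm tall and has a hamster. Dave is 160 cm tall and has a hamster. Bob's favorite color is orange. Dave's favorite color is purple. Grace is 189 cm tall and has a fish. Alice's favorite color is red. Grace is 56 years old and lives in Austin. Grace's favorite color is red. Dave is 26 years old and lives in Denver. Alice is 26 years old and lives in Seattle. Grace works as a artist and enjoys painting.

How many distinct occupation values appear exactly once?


Unique occupation values: 1

1


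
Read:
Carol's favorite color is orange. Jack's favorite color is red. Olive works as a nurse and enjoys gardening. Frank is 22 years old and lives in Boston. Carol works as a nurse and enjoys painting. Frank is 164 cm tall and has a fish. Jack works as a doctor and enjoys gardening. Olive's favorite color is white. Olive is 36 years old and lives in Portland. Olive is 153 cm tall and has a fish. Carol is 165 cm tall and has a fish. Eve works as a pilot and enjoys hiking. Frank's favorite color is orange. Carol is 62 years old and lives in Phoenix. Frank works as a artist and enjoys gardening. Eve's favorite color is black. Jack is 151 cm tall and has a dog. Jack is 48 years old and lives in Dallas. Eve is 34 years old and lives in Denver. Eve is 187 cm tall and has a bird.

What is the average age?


Sum=202, n=5, avg=40.4

40.4


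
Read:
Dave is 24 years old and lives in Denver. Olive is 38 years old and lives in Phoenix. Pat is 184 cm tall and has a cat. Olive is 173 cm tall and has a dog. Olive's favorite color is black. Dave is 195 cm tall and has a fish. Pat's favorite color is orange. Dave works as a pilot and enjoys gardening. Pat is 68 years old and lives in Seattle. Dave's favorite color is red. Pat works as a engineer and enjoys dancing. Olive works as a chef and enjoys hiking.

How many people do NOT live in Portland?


Not in Portland: 3

3


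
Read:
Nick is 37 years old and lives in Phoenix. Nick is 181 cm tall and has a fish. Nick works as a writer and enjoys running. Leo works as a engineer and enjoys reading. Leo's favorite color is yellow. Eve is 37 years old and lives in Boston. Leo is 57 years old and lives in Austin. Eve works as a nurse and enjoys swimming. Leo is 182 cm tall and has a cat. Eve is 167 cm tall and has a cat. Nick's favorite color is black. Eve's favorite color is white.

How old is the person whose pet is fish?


Person with pet=fish is Nick, age 37

37


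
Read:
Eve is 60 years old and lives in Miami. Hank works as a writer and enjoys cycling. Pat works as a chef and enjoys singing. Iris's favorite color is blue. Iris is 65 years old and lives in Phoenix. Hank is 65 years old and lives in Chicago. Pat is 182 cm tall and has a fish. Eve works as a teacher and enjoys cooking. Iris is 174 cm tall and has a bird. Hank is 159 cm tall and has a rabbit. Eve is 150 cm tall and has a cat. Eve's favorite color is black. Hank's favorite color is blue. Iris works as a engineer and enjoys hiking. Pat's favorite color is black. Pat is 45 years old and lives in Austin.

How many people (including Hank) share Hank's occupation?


Hank is a writer. Count = 1

1


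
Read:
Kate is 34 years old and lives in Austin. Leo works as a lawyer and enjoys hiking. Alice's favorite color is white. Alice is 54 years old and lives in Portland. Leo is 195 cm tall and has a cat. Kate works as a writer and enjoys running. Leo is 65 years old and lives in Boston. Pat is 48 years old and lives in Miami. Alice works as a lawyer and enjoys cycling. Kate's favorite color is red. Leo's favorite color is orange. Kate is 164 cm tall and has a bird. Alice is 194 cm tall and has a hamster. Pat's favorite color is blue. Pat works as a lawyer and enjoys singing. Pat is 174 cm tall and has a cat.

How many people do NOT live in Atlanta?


Not in Atlanta: 4

4


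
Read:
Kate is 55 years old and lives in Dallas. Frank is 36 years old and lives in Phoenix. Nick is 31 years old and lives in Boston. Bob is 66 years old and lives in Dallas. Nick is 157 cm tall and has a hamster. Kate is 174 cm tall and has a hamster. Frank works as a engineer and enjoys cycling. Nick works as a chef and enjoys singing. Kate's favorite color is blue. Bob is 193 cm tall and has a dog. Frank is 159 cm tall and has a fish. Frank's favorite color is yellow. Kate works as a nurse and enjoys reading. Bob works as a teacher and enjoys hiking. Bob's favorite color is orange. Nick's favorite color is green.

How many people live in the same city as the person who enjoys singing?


Person with hobby singing is Nick, city Boston. Count = 1

1


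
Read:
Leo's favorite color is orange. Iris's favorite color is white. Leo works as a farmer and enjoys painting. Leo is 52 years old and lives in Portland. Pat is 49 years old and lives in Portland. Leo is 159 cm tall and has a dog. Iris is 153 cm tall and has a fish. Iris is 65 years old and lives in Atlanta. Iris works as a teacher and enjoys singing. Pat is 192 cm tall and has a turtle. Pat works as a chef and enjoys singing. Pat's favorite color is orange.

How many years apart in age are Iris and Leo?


65 vs 52, diff = 13

13


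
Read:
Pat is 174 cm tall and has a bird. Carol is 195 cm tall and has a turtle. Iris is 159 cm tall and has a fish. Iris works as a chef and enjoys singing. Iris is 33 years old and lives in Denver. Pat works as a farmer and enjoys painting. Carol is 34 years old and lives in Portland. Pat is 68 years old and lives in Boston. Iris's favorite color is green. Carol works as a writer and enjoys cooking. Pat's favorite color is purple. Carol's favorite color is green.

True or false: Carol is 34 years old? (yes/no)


Carol is actually 34. yes

yes


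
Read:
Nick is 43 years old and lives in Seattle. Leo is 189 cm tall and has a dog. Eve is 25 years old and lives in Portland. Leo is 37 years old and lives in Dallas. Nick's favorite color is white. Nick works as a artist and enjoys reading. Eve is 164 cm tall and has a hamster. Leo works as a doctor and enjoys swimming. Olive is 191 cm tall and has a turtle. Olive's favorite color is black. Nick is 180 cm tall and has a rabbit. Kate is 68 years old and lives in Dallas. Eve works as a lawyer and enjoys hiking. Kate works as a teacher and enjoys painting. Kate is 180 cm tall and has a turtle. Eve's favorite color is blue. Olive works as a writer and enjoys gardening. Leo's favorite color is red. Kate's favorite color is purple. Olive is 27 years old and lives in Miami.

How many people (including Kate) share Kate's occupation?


Kate is a teacher. Count = 1

1


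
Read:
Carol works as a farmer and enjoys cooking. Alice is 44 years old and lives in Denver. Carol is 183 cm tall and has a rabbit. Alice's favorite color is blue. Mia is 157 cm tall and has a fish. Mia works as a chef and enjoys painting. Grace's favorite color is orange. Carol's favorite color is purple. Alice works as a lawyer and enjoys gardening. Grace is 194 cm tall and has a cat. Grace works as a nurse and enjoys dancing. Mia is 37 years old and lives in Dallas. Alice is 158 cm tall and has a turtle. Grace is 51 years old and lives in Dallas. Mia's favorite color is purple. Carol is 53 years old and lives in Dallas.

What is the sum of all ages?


51+53+44+37 = 185

185


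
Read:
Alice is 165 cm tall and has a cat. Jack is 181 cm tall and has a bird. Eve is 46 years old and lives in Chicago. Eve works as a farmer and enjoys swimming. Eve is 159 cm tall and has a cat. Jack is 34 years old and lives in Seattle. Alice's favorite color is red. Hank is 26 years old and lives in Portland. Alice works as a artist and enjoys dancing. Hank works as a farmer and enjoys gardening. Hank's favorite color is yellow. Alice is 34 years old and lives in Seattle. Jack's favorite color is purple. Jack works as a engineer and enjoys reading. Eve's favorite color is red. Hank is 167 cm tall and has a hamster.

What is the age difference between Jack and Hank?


|34 - 26| = 8

8


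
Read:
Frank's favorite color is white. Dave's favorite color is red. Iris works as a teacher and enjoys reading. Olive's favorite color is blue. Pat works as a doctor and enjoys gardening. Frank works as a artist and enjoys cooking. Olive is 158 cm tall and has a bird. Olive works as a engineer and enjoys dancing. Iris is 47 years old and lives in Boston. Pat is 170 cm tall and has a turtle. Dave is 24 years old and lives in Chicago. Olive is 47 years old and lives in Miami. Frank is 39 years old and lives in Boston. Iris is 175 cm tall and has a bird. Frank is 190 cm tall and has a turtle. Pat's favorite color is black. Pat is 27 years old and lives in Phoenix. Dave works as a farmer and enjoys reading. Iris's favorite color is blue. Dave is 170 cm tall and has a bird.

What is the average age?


Sum=184, n=5, avg=36.8

36.8


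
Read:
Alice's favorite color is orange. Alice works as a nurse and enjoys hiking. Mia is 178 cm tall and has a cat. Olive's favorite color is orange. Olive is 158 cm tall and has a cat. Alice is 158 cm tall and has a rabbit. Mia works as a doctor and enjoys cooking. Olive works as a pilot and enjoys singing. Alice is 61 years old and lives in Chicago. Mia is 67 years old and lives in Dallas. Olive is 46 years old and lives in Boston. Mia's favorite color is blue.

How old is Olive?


Olive is 46 years old

46


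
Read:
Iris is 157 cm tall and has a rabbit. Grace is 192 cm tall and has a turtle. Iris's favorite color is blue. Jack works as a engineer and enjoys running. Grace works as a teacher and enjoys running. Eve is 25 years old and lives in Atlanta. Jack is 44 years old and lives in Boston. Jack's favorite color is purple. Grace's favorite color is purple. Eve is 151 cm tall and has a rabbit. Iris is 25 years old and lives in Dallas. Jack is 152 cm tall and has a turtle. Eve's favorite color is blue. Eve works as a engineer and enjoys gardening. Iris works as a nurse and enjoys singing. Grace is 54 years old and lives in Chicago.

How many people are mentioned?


People: Iris, Grace, Jack, Eve. Count = 4

4


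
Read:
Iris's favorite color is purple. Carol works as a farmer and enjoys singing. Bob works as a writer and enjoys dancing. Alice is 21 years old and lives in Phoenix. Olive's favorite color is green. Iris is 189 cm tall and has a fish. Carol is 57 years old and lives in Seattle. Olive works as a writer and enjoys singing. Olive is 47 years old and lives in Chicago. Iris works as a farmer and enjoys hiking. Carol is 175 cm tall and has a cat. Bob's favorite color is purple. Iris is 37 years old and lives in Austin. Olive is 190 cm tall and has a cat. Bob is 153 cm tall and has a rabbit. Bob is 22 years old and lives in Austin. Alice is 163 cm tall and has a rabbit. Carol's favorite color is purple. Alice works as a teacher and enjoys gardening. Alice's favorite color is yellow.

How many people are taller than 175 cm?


Taller than 175: 2

2


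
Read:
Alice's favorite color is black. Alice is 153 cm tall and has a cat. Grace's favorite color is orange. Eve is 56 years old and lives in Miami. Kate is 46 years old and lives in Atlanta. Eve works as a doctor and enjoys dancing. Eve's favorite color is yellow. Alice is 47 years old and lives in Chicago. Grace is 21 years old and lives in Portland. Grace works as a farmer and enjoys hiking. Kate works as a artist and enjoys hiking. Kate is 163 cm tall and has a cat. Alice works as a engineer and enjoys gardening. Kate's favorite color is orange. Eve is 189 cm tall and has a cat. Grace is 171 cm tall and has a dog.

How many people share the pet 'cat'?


Count: 3

3


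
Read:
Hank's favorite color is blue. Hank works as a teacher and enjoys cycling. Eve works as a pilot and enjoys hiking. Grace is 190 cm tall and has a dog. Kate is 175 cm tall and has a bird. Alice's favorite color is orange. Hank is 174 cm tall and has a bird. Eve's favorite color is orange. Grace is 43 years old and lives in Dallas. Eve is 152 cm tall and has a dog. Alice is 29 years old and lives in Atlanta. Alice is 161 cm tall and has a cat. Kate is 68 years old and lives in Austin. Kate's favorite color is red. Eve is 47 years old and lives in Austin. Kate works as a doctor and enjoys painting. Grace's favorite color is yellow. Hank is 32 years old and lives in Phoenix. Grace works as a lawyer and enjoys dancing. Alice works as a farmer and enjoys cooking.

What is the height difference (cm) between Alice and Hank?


|161 - 174| = 13

13


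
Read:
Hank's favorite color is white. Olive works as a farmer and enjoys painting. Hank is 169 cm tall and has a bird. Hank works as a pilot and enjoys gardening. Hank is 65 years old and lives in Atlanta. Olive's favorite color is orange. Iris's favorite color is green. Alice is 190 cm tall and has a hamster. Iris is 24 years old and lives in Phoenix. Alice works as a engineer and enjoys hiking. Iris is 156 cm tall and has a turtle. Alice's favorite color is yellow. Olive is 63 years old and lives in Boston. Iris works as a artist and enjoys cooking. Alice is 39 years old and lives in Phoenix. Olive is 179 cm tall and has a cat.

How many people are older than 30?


Filter: 3

3


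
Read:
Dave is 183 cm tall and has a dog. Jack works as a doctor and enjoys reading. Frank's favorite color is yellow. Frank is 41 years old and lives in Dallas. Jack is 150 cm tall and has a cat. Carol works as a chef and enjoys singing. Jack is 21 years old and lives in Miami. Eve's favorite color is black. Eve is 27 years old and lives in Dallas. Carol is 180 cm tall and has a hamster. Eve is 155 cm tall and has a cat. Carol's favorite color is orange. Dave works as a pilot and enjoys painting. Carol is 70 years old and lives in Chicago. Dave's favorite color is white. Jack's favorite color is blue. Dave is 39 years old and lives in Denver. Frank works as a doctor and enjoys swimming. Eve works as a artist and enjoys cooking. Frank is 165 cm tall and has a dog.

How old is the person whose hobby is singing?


Person with hobby=singing is Carol, age 70

70


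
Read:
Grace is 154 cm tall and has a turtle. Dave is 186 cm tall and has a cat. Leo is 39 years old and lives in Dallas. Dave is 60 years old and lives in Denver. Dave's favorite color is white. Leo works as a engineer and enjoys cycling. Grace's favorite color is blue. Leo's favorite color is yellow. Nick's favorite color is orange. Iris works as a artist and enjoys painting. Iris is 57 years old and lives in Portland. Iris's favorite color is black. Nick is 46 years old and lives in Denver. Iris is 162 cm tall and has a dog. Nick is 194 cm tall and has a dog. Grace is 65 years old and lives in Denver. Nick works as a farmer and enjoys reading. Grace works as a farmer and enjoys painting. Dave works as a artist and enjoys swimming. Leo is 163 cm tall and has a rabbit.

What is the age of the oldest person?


Oldest: Grace at 65

65


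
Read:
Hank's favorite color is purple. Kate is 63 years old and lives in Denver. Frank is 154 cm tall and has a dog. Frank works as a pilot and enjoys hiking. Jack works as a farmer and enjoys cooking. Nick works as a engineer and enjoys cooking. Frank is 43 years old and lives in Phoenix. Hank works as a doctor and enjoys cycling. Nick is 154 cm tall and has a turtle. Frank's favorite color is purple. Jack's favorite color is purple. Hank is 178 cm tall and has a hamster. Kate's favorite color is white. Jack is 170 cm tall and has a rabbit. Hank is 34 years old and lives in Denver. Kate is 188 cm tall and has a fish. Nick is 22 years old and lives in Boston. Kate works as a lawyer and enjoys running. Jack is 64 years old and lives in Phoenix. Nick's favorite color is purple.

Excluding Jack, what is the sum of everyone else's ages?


Sum (excluding Jack): 162

162


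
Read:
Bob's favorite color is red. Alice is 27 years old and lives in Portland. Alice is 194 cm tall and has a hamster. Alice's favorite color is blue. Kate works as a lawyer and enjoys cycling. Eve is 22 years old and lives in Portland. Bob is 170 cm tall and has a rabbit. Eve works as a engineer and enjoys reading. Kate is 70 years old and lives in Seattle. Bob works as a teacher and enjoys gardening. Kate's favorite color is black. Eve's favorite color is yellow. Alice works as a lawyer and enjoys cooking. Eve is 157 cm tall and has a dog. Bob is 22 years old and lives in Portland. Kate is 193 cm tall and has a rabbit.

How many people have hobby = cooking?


Count: 1

1


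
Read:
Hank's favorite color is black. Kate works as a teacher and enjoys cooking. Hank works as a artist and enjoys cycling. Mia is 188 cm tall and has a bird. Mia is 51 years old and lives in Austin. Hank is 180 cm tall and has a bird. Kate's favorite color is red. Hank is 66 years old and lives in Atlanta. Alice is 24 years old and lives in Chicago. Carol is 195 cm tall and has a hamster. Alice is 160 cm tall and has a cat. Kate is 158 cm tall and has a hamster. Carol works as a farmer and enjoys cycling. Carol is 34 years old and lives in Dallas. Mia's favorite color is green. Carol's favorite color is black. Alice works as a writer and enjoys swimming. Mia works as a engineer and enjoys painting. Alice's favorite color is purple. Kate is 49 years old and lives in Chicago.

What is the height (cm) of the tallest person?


Tallest: Carol at 195 cm

195


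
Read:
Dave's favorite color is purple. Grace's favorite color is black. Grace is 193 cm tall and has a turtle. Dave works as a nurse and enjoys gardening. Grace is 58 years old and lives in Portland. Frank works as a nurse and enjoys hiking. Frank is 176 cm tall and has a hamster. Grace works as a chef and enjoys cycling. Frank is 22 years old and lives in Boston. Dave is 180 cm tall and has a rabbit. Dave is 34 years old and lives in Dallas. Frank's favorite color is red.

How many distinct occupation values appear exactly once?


Unique occupation values: 1

1


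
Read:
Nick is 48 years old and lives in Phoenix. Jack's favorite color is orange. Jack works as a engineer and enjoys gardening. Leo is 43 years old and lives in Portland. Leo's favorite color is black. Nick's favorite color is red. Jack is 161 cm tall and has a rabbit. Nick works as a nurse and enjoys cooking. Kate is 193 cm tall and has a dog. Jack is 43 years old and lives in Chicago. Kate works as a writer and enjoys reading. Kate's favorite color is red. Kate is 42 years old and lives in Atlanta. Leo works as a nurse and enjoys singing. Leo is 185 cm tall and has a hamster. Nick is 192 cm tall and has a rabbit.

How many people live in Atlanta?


Count in Atlanta: 1

1


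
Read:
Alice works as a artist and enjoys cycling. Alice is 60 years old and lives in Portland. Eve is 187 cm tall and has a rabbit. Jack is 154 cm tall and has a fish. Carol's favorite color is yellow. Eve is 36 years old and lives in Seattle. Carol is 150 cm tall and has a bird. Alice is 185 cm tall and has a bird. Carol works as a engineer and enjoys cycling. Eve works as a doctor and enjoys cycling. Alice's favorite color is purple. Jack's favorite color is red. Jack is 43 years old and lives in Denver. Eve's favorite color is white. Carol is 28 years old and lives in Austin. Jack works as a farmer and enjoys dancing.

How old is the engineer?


The engineer is Carol, age 28

28


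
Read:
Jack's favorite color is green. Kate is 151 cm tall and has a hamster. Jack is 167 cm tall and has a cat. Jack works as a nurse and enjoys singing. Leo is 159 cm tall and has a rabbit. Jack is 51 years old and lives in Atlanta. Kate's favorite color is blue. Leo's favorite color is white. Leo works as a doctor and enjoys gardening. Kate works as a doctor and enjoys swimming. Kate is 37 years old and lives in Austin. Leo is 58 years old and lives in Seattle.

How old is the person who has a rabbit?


Person with rabbit is Leo, age 58

58


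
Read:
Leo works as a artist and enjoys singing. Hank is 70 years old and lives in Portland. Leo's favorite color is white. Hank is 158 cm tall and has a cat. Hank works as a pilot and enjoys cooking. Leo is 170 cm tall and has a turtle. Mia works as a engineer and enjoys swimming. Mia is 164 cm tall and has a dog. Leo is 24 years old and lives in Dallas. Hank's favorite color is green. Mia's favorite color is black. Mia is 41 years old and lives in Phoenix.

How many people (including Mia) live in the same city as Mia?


Mia lives in Phoenix. Count = 1

1


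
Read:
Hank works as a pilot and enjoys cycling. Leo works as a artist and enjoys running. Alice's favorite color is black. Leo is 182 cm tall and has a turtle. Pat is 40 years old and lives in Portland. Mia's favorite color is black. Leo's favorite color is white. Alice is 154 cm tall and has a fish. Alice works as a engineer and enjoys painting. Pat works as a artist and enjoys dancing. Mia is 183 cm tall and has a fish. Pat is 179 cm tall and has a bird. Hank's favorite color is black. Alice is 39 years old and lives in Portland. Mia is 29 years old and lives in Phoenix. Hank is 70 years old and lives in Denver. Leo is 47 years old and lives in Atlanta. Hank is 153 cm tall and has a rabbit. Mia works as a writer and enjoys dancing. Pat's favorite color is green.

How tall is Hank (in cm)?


Hank is 153 cm tall

153


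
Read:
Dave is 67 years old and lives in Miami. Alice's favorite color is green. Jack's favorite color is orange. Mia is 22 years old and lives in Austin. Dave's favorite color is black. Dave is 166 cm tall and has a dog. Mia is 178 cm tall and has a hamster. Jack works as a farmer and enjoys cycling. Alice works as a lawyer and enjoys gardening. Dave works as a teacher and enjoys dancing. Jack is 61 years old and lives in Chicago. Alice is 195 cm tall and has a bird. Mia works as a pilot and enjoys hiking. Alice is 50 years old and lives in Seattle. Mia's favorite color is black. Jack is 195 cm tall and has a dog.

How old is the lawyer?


The lawyer is Alice, age 50

50


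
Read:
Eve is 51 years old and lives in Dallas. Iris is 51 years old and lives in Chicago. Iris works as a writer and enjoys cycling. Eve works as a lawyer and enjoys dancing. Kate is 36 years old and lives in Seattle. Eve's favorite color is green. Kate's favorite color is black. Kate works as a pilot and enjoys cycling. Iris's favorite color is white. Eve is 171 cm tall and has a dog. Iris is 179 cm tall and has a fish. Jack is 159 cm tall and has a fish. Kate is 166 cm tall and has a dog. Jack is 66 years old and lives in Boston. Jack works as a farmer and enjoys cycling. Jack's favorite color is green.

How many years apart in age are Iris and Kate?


51 vs 36, diff = 15

15


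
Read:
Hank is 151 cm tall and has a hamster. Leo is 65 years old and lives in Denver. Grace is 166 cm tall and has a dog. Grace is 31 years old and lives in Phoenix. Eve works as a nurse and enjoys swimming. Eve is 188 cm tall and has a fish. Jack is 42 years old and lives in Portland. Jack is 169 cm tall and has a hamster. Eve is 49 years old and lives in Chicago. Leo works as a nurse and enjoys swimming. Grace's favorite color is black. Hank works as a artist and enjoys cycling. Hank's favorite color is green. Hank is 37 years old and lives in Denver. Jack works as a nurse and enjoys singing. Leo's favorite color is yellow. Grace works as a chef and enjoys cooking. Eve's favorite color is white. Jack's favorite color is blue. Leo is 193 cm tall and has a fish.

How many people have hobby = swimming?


Count: 2

2


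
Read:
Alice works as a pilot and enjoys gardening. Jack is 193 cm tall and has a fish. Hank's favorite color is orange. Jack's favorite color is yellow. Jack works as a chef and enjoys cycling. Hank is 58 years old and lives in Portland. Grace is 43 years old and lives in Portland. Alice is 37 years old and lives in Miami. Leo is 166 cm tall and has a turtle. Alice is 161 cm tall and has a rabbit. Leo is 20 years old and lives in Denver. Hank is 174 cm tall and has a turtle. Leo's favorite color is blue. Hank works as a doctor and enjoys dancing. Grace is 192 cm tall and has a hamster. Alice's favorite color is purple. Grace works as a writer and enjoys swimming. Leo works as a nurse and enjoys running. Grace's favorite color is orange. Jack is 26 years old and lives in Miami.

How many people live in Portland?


Count in Portland: 2

2


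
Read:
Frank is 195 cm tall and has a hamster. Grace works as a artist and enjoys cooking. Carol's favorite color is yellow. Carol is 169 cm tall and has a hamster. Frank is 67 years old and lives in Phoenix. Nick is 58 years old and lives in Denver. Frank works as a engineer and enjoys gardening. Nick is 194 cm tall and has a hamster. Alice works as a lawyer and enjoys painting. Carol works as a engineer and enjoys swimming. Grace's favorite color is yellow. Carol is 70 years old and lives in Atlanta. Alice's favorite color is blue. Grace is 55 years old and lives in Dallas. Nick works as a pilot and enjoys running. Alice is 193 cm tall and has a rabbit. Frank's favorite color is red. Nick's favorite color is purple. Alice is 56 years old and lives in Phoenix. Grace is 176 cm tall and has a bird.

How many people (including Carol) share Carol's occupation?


Carol is a engineer. Count = 2

2
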